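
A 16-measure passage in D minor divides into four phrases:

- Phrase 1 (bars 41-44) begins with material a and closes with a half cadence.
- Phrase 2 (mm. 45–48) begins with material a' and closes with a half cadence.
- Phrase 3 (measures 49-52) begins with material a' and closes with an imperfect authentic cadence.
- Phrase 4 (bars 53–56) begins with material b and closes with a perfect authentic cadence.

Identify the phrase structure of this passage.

Four phrases in two halves: the first half (mm. 41-48) ends with a half cadence, the second (mm. 49–56) with a perfect authentic cadence — a large antecedent–consequent pair, i.e. a double period.
Phrase 3 begins with the same material as phrase 1, making it parallel.

parallel double period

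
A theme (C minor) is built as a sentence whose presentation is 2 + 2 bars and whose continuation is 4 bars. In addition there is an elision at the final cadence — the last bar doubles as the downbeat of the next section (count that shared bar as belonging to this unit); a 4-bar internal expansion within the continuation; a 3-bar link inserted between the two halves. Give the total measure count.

15 measures

Basic sentence: 2 + 2 + 4 = 8 bars.
8 (basic form) + 4 (internal expansion) + 3 (link) = 15.
The elision shares a bar with the next section but does not change this unit's count.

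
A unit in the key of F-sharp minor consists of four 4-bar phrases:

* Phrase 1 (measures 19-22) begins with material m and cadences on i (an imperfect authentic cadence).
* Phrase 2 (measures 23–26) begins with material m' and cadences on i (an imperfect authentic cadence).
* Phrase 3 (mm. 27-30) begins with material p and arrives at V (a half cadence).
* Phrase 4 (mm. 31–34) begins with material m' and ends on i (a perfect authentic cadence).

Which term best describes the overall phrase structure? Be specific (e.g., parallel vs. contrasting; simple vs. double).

Four phrases in two halves: the first half (bars 19–26) ends with an imperfect authentic cadence, the second (mm. 27–34) with a perfect authentic cadence — a large antecedent–consequent pair, i.e. a double period.
Phrase 3 begins with different material from phrase 1, making it contrasting.

contrasting double period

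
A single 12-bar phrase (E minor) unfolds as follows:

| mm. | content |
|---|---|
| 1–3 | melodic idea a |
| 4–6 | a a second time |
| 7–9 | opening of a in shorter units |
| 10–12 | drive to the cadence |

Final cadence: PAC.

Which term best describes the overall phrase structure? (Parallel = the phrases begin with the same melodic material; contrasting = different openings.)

Basic idea (mm. 1-3) + its repetition (measures 4-6) form the presentation; fragmentation and cadence (mm. 7-12) form the continuation — the 12-bar whole is a sentence.

sentence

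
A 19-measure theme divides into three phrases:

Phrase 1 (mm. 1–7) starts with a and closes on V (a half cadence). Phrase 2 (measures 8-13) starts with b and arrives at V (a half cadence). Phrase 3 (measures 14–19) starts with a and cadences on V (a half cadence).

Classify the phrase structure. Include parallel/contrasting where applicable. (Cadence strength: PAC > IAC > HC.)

The final phrase closes with a half cadence, which is not stronger than the preceding half cadence; the 3 phrases lack an overall antecedent–consequent design and so form a phrase group.

phrase group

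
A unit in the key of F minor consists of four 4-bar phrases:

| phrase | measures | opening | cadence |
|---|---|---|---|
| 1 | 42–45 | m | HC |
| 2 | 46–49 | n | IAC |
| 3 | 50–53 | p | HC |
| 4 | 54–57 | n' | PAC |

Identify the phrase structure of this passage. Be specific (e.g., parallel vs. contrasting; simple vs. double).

contrasting double period

Four phrases in two halves: the first half (measures 42–49) ends with an imperfect authentic cadence, the second (bars 50–57) with a perfect authentic cadence — a large antecedent–consequent pair, i.e. a double period.
Phrase 3 begins with different material from phrase 1, making it contrasting.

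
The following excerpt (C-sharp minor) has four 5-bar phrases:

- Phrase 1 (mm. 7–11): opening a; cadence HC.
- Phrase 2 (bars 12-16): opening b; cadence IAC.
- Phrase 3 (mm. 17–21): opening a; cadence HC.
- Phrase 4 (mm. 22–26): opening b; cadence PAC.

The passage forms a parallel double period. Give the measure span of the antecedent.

measures 7–16

In a double period the four phrases pair into a large antecedent (phrases 1–2, ending imperfect authentic cadence) and a large consequent (phrases 3–4, ending perfect authentic cadence). The antecedent spans bars 7–16.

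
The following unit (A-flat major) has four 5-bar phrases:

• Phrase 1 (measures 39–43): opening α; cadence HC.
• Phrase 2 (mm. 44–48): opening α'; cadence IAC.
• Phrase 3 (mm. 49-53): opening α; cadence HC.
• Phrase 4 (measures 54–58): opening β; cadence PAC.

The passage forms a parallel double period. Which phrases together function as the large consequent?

In a double period the first pair of phrases (ending imperfect authentic cadence) is the large antecedent and the second pair (ending perfect authentic cadence) is the large consequent; the consequent is phrases 3 and 4.

phrases 3 and 4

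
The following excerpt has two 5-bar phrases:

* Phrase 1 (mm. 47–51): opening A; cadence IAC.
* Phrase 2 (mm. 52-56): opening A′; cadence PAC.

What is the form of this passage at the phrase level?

parallel period

Phrase 1 ends with an imperfect authentic cadence (weaker) and phrase 2 with a perfect authentic cadence (stronger): antecedent + consequent = a period.
The two phrases open with the same material (A / A′), so the period is parallel.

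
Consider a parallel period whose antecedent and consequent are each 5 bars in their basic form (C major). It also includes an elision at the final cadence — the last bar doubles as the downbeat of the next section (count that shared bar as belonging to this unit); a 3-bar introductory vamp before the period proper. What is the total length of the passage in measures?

Basic parallel period: 5 + 5 = 10 bars.
10 (basic form) + 3 (introduction) = 13.
The elision shares a bar with the next section but does not change this unit's count.

13 measures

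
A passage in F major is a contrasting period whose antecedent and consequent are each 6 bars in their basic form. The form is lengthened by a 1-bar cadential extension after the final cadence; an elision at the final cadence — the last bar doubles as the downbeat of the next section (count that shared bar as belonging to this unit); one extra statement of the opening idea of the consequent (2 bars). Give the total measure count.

Basic contrasting period: 6 + 6 = 12 bars.
12 (basic form) + 1 (cadential extension) + 2 (extra statement) = 15.
The elision shares a bar with the next section but does not change this unit's count.

15 measures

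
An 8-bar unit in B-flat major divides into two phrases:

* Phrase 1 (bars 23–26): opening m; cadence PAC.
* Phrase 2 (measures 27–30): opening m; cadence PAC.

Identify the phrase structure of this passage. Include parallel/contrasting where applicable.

Both phrases have the same opening (m) and the same cadence (perfect authentic cadence): the second is a restatement, not a consequent, so this is a repeated phrase rather than a period.

repeated phrase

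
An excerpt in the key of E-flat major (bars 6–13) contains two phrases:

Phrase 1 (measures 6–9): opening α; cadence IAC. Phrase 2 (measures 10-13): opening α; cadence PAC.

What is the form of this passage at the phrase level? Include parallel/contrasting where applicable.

Phrase 1 ends with an imperfect authentic cadence (weaker) and phrase 2 with a perfect authentic cadence (stronger): antecedent + consequent = a period.
The two phrases open with the same material (α / α), so the period is parallel.

parallel period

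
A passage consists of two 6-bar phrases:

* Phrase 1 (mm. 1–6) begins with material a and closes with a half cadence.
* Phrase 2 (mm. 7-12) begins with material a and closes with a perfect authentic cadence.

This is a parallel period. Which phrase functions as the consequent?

The phrase ending with the weaker cadence (half cadence) is the antecedent; the one ending more conclusively (perfect authentic cadence) is the consequent. The consequent is phrase 2.

phrase 2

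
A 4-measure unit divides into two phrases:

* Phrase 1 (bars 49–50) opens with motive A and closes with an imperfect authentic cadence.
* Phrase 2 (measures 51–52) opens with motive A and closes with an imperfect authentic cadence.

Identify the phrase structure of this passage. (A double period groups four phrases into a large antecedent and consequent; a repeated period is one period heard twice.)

repeated phrase

Both phrases have the same opening (A) and the same cadence (imperfect authentic cadence): the second is a restatement, not a consequent, so this is a repeated phrase rather than a period.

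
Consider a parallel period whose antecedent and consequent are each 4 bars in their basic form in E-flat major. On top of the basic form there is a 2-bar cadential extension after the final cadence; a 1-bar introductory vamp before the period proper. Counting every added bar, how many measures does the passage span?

Basic parallel period: 4 + 4 = 8 bars.
8 (basic form) + 2 (cadential extension) + 1 (introduction) = 11.

11 measures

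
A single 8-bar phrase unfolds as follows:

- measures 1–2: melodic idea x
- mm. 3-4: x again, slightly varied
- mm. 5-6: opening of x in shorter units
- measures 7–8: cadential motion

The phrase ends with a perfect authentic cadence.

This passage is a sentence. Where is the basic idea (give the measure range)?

measures 1–2

The presentation of a sentence is the basic idea (mm. 1–2) plus its repetition (measures 3–4); the basic idea is therefore bars 1–2.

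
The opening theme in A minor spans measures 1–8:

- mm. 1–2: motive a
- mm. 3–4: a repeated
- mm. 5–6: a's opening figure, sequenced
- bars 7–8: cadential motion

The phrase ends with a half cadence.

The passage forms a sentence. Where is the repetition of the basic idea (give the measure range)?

The presentation of a sentence is the basic idea (mm. 1–2) plus its repetition (bars 3–4); the repetition of the basic idea is therefore mm. 3–4.

measures 3–4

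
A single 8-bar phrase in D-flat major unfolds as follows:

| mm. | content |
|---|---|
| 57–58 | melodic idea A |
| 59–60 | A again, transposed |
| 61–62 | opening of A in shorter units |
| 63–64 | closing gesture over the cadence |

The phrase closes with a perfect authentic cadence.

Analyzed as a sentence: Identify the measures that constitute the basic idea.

measures 57–58

The presentation of a sentence is the basic idea (mm. 57–58) plus its repetition (bars 59–60); the basic idea is therefore mm. 57–58.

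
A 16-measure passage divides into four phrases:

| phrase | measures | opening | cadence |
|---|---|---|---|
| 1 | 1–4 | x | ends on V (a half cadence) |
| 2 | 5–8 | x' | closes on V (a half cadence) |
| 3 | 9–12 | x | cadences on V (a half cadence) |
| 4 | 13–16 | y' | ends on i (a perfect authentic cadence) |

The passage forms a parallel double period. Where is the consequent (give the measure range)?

measures 9–16

In a double period the four phrases pair into a large antecedent (phrases 1–2, ending half cadence) and a large consequent (phrases 3–4, ending perfect authentic cadence). The consequent spans mm. 9–16.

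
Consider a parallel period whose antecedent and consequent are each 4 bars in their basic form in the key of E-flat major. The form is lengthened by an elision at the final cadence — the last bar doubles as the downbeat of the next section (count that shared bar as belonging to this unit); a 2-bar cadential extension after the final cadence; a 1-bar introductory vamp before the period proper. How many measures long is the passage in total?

Basic parallel period: 4 + 4 = 8 bars.
8 (basic form) + 2 (cadential extension) + 1 (introduction) = 11.
The elision shares a bar with the next section but does not change this unit's count.

11 measures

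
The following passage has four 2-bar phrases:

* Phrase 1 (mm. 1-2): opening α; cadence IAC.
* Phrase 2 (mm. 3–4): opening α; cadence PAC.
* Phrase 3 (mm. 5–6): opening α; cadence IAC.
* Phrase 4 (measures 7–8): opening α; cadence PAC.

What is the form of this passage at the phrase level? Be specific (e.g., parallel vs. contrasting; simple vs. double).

repeated period

The cadence pattern IAC–PAC–IAC–PAC is weak–strong twice, and phrases 3–4 restate phrases 1–2: a period heard twice, not a double period (which would end weakly at phrase 2).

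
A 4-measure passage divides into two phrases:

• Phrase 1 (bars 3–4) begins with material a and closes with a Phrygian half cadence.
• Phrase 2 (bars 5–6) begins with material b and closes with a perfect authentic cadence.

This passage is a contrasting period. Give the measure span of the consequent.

measures 5–6

The antecedent is the phrase ending with the weaker cadence (Phrygian half cadence, phrase 1) and the consequent the one ending more conclusively (perfect authentic cadence, phrase 2); the consequent is bars 5–6.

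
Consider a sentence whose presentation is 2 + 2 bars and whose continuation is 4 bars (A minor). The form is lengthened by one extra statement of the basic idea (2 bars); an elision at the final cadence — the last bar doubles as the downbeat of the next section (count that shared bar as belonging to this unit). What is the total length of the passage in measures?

10 measures

Basic sentence: 2 + 2 + 4 = 8 bars.
8 (basic form) + 2 (extra statement) = 10.
The elision shares a bar with the next section but does not change this unit's count.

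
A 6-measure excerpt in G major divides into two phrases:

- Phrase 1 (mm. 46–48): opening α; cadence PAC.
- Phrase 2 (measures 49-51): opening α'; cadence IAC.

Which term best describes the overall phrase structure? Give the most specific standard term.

phrase group

The second phrase closes with an imperfect authentic cadence, which is not stronger than the first phrase's perfect authentic cadence; without a weak→strong cadential pair there is no antecedent–consequent relationship, so this is a phrase group rather than a period.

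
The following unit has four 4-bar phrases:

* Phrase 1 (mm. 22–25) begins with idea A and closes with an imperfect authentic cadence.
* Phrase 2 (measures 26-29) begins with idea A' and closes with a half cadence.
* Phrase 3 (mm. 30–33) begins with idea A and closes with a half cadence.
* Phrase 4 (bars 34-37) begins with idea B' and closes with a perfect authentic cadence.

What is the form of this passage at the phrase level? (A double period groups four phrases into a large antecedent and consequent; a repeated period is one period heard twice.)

parallel double period

Four phrases in two halves: the first half (measures 22–29) ends with a half cadence, the second (measures 30–37) with a perfect authentic cadence — a large antecedent–consequent pair, i.e. a double period.
Phrase 3 begins with the same material as phrase 1, making it parallel.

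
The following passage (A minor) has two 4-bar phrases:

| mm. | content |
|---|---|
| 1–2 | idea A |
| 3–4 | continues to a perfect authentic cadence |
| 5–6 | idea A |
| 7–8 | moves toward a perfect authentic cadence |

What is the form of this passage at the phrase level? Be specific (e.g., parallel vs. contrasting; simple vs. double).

Both phrases have the same opening (A) and the same cadence (perfect authentic cadence): the second is a restatement, not a consequent, so this is a repeated phrase rather than a period.

repeated phrase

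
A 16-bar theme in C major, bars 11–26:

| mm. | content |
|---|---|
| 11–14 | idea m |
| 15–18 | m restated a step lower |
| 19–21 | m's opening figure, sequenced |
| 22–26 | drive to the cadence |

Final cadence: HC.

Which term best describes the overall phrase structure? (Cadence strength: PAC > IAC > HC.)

sentence

Basic idea (mm. 11-14) + its repetition (mm. 15-18) form the presentation; fragmentation and cadence (mm. 19-26) form the continuation — the 16-bar whole is a sentence.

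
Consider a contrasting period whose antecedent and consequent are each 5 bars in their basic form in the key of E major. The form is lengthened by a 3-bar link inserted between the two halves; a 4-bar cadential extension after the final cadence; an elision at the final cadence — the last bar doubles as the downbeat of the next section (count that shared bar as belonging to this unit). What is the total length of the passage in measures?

17 measures

Basic contrasting period: 5 + 5 = 10 bars.
10 (basic form) + 3 (link) + 4 (cadential extension) = 17.
The elision shares a bar with the next section but does not change this unit's count.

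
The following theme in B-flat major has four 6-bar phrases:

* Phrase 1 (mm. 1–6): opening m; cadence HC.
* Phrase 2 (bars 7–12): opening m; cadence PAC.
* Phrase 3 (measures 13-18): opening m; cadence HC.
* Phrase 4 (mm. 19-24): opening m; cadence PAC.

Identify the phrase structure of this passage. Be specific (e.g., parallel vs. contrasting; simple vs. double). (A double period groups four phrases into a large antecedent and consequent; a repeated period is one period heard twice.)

The cadence pattern HC–PAC–HC–PAC is weak–strong twice, and phrases 3–4 restate phrases 1–2: a period heard twice, not a double period (which would end weakly at phrase 2).

repeated period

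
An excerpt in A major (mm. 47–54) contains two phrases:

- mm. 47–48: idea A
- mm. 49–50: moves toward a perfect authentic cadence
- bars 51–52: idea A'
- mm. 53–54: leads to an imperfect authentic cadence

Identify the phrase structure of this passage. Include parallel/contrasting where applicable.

phrase group

The second phrase closes with an imperfect authentic cadence, which is not stronger than the first phrase's perfect authentic cadence; without a weak→strong cadential pair there is no antecedent–consequent relationship, so this is a phrase group rather than a period.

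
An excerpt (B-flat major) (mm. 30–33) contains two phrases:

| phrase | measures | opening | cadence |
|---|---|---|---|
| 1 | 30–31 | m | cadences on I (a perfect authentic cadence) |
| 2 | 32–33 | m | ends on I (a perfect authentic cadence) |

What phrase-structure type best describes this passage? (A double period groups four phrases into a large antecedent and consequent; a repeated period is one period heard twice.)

Both phrases have the same opening (m) and the same cadence (perfect authentic cadence): the second is a restatement, not a consequent, so this is a repeated phrase rather than a period.

repeated phrase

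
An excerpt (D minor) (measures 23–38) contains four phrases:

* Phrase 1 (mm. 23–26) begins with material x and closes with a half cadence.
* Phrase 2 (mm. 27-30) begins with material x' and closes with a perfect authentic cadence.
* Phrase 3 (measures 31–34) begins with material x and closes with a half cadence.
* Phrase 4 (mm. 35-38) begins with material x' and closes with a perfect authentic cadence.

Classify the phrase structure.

repeated period

The cadence pattern HC–PAC–HC–PAC is weak–strong twice, and phrases 3–4 restate phrases 1–2: a period heard twice, not a double period (which would end weakly at phrase 2).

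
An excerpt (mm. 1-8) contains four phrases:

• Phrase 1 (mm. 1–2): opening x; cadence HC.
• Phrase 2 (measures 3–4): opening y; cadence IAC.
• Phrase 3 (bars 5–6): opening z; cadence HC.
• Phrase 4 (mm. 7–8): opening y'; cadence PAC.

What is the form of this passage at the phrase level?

contrasting double period

Four phrases in two halves: the first half (mm. 1–4) ends with an imperfect authentic cadence, the second (mm. 5–8) with a perfect authentic cadence — a large antecedent–consequent pair, i.e. a double period.
Phrase 3 begins with different material from phrase 1, making it contrasting.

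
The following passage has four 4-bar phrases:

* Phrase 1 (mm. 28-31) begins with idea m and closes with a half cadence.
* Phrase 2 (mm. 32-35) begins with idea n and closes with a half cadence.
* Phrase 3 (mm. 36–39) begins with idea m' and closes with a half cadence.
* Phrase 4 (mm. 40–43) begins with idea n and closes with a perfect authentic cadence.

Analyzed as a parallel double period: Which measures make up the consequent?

In a double period the four phrases pair into a large antecedent (phrases 1–2, ending half cadence) and a large consequent (phrases 3–4, ending perfect authentic cadence). The consequent spans mm. 36-43.

measures 36–43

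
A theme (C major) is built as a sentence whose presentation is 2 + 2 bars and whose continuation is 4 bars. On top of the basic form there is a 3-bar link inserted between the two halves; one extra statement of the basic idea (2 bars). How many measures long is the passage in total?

Basic sentence: 2 + 2 + 4 = 8 bars.
8 (basic form) + 3 (link) + 2 (extra statement) = 13.

13 measures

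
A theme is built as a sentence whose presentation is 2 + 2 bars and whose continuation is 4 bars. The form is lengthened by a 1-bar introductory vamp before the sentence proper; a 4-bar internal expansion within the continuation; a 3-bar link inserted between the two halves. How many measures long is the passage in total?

Basic sentence: 2 + 2 + 4 = 8 bars.
8 (basic form) + 1 (introduction) + 4 (internal expansion) + 3 (link) = 16.

16 measures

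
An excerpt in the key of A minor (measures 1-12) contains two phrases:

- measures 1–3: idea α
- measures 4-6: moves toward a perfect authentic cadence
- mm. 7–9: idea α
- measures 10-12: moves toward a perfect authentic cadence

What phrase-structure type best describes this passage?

repeated phrase

Both phrases have the same opening (α) and the same cadence (perfect authentic cadence): the second is a restatement, not a consequent, so this is a repeated phrase rather than a period.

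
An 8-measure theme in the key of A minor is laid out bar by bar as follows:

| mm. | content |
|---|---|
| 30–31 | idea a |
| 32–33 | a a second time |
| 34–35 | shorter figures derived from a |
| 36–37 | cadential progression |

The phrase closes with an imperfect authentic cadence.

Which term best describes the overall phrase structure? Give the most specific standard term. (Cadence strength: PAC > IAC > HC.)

Basic idea (measures 30–31) + its repetition (mm. 32–33) form the presentation; fragmentation and cadence (measures 34-37) form the continuation — the 8-bar whole is a sentence.

sentence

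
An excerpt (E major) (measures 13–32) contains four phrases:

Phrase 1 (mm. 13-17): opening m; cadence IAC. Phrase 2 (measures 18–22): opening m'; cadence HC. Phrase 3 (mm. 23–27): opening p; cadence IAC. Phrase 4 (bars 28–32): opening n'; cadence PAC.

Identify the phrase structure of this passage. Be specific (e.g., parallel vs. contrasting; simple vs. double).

contrasting double period

Four phrases in two halves: the first half (mm. 13–22) ends with a half cadence, the second (mm. 23-32) with a perfect authentic cadence — a large antecedent–consequent pair, i.e. a double period.
Phrase 3 begins with different material from phrase 1, making it contrasting.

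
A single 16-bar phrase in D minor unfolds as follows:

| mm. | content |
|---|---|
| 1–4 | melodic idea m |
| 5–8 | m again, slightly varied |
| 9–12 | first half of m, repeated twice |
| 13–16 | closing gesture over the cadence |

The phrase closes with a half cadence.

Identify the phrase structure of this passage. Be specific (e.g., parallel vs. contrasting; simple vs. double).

sentence

Basic idea (mm. 1-4) + its repetition (mm. 5–8) form the presentation; fragmentation and cadence (mm. 9-16) form the continuation — the 16-bar whole is a sentence.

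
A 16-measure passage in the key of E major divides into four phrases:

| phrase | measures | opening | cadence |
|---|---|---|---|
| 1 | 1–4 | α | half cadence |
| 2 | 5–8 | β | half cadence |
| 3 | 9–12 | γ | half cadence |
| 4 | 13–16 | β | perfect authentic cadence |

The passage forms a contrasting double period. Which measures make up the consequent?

measures 9–16

In a double period the first pair of phrases (ending half cadence) is the large antecedent and the second pair (ending perfect authentic cadence) is the large consequent; the consequent is measures 9–16.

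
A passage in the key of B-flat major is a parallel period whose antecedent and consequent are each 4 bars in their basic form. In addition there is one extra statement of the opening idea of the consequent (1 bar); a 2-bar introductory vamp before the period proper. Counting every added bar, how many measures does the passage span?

Basic parallel period: 4 + 4 = 8 bars.
8 (basic form) + 1 (extra statement) + 2 (introduction) = 11.

11 measures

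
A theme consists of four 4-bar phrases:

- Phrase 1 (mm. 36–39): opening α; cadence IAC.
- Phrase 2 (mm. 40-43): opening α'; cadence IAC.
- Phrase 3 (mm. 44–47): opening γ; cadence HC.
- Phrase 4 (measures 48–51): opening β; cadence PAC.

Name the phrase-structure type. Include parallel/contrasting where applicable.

contrasting double period

Four phrases in two halves: the first half (measures 36-43) ends with an imperfect authentic cadence, the second (mm. 44–51) with a perfect authentic cadence — a large antecedent–consequent pair, i.e. a double period.
Phrase 3 begins with different material from phrase 1, making it contrasting.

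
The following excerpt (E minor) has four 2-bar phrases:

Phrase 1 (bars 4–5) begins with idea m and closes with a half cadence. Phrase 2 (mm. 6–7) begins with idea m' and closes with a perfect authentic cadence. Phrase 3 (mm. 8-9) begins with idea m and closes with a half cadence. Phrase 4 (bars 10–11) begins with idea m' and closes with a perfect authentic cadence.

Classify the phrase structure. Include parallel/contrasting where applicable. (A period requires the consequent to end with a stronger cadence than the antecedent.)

repeated period

The cadence pattern HC–PAC–HC–PAC is weak–strong twice, and phrases 3–4 restate phrases 1–2: a period heard twice, not a double period (which would end weakly at phrase 2).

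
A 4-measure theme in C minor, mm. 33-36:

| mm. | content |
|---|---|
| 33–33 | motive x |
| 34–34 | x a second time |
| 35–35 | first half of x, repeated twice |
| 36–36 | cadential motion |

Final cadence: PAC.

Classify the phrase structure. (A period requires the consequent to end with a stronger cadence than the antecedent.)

Basic idea (m. 33) + its repetition (m. 34) form the presentation; fragmentation and cadence (mm. 35-36) form the continuation — the 4-bar whole is a sentence.

sentence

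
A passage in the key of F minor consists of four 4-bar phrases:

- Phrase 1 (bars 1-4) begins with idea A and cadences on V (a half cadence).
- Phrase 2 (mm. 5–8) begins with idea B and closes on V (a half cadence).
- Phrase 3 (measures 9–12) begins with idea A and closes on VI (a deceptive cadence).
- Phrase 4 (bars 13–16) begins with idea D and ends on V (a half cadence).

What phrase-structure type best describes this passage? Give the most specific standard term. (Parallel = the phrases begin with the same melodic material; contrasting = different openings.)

phrase group

Phrase 4 ends with a half cadence, no stronger than phrase 2's half cadence, so the four phrases do not form a double period; nor do phrases 3–4 duplicate 1–2, so it is not a repeated period. With no phrase reaching a conclusive cadence, the passage is a phrase group.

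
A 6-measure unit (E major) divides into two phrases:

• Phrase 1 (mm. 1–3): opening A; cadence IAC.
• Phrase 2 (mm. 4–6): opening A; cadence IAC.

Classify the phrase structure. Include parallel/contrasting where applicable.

Both phrases have the same opening (A) and the same cadence (imperfect authentic cadence): the second is a restatement, not a consequent, so this is a repeated phrase rather than a period.

repeated phrase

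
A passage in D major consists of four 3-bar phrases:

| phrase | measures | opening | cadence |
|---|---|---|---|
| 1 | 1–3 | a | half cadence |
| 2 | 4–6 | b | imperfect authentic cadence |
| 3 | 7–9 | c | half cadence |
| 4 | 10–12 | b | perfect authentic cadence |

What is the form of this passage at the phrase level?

Four phrases in two halves: the first half (mm. 1–6) ends with an imperfect authentic cadence, the second (mm. 7–12) with a perfect authentic cadence — a large antecedent–consequent pair, i.e. a double period.
Phrase 3 begins with different material from phrase 1, making it contrasting.

contrasting double period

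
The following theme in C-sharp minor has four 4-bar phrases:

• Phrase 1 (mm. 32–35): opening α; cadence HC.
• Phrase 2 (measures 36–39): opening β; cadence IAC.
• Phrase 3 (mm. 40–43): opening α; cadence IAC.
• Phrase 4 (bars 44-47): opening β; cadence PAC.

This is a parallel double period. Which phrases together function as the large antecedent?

phrases 1 and 2

In a double period the first pair of phrases (ending imperfect authentic cadence) is the large antecedent and the second pair (ending perfect authentic cadence) is the large consequent; the antecedent is phrases 1 and 2.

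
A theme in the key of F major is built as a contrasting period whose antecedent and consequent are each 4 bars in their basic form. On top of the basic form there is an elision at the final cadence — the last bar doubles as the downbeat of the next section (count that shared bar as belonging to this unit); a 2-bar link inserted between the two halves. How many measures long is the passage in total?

10 measures

Basic contrasting period: 4 + 4 = 8 bars.
8 (basic form) + 2 (link) = 10.
The elision shares a bar with the next section but does not change this unit's count.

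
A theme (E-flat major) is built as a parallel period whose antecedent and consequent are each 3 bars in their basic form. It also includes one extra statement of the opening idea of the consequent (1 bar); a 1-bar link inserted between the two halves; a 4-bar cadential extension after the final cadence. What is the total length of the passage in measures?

Basic parallel period: 3 + 3 = 6 bars.
6 (basic form) + 1 (extra statement) + 1 (link) + 4 (cadential extension) = 12.

12 measures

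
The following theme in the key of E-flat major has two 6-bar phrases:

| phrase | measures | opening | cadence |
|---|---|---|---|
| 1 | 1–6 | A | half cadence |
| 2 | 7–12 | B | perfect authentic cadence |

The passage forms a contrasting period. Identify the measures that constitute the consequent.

The antecedent is the phrase ending with the weaker cadence (half cadence, phrase 1) and the consequent the one ending more conclusively (perfect authentic cadence, phrase 2); the consequent is mm. 7–12.

measures 7–12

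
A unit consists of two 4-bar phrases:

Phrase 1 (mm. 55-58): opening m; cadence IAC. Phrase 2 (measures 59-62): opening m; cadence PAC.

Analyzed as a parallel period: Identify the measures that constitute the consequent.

The antecedent is the phrase ending with the weaker cadence (imperfect authentic cadence, phrase 1) and the consequent the one ending more conclusively (perfect authentic cadence, phrase 2); the consequent is measures 59–62.

measures 59–62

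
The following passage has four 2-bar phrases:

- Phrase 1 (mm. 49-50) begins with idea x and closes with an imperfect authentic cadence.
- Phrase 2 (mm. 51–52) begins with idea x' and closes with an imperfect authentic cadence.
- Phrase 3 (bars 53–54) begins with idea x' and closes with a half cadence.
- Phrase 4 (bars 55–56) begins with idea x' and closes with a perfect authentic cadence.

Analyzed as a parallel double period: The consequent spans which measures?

In a double period the four phrases pair into a large antecedent (phrases 1–2, ending imperfect authentic cadence) and a large consequent (phrases 3–4, ending perfect authentic cadence). The consequent spans mm. 53–56.

measures 53–56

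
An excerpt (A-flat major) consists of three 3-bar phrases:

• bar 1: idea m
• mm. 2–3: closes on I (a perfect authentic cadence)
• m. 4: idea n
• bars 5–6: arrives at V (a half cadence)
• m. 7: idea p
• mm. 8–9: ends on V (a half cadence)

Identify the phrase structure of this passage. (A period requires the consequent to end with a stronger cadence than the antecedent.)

phrase group

The final phrase closes with a half cadence, which is not stronger than the preceding half cadence; the 3 phrases lack an overall antecedent–consequent design and so form a phrase group.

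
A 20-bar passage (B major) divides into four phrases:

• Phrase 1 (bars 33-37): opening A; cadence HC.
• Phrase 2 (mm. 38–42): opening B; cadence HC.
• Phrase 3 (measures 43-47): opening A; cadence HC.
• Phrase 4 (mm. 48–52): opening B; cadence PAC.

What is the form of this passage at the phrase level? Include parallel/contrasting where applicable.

Four phrases in two halves: the first half (mm. 33-42) ends with a half cadence, the second (bars 43-52) with a perfect authentic cadence — a large antecedent–consequent pair, i.e. a double period.
Phrase 3 begins with the same material as phrase 1, making it parallel.

parallel double period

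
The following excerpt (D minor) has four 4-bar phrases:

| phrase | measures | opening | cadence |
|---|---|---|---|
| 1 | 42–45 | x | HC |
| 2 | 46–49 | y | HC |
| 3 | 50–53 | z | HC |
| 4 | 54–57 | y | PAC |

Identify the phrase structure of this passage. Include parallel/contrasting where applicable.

contrasting double period

Four phrases in two halves: the first half (bars 42–49) ends with a half cadence, the second (measures 50–57) with a perfect authentic cadence — a large antecedent–consequent pair, i.e. a double period.
Phrase 3 begins with different material from phrase 1, making it contrasting.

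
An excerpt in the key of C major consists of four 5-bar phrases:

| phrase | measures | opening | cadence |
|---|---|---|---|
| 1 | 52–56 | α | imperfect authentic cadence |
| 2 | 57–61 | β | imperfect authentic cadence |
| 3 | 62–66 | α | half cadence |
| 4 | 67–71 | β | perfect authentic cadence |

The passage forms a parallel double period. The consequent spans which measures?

measures 62–71

In a double period the four phrases pair into a large antecedent (phrases 1–2, ending imperfect authentic cadence) and a large consequent (phrases 3–4, ending perfect authentic cadence). The consequent spans mm. 62-71.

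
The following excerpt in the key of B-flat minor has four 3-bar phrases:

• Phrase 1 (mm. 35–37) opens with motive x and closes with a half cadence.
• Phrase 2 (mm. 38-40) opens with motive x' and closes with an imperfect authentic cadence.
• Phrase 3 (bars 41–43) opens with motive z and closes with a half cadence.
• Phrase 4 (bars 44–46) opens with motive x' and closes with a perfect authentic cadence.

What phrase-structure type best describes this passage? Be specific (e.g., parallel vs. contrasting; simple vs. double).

Four phrases in two halves: the first half (mm. 35–40) ends with an imperfect authentic cadence, the second (mm. 41–46) with a perfect authentic cadence — a large antecedent–consequent pair, i.e. a double period.
Phrase 3 begins with different material from phrase 1, making it contrasting.

contrasting double period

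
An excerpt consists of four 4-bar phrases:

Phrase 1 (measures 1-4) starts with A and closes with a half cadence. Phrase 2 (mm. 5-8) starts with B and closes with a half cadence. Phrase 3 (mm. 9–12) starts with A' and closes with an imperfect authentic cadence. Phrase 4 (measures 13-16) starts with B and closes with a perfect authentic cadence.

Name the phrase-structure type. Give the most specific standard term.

Four phrases in two halves: the first half (measures 1–8) ends with a half cadence, the second (mm. 9–16) with a perfect authentic cadence — a large antecedent–consequent pair, i.e. a double period.
Phrase 3 begins with the same material as phrase 1, making it parallel.

parallel double period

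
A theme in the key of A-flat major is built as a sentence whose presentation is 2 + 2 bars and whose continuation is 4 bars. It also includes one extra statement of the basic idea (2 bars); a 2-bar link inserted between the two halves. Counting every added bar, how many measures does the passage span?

12 measures

Basic sentence: 2 + 2 + 4 = 8 bars.
8 (basic form) + 2 (extra statement) + 2 (link) = 12.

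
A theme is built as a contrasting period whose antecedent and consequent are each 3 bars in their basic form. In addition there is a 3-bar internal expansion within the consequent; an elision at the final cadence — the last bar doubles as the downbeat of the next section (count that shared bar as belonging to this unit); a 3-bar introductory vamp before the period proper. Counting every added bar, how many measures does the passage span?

Basic contrasting period: 3 + 3 = 6 bars.
6 (basic form) + 3 (internal expansion) + 3 (introduction) = 12.
The elision shares a bar with the next section but does not change this unit's count.

12 measures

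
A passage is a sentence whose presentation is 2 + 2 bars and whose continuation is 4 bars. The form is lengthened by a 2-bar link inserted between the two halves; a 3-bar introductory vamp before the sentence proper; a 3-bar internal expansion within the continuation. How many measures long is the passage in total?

Basic sentence: 2 + 2 + 4 = 8 bars.
8 (basic form) + 2 (link) + 3 (introduction) + 3 (internal expansion) = 16.

16 measures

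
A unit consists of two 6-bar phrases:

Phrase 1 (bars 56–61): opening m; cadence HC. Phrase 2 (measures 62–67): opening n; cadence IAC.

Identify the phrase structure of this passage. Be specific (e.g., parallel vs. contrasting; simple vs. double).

contrasting period

Phrase 1 ends with a half cadence (weaker) and phrase 2 with an imperfect authentic cadence (stronger): antecedent + consequent = a period.
The two phrases open with different material (m / n), so the period is contrasting.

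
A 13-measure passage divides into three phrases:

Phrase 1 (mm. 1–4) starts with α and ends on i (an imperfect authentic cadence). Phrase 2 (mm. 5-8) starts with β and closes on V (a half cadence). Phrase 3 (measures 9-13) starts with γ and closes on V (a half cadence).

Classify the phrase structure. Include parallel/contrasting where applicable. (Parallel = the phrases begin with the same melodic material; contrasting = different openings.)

phrase group

The final phrase closes with a half cadence, which is not stronger than the preceding half cadence; the 3 phrases lack an overall antecedent–consequent design and so form a phrase group.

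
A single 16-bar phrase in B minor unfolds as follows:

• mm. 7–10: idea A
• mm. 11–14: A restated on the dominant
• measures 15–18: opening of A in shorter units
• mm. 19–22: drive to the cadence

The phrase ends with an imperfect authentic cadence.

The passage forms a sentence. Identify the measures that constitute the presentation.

measures 7–14

The presentation of a sentence is the basic idea (mm. 7–10) plus its repetition (mm. 11-14); the presentation is therefore bars 7-14.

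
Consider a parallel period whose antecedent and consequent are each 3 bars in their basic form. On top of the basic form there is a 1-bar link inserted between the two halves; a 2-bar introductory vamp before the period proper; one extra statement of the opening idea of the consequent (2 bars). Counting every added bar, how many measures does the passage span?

Basic parallel period: 3 + 3 = 6 bars.
6 (basic form) + 1 (link) + 2 (introduction) + 2 (extra statement) = 11.

11 measures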